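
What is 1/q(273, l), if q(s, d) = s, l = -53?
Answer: 1/273 ≈ 0.0036630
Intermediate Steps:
1/q(273, l) = 1/273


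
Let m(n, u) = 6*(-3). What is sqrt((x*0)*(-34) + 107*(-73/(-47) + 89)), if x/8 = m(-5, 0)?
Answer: 4*sqrt(1337714)/47 ≈ 98.434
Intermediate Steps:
m(n, u) = -18
x = -144 (x = 8*(-18) = -144)
sqrt((x*0)*(-34) + 107*(-73/(-47) + 89)) = sqrt(-144*0*(-34) + 107*(-73/(-47) + 89)) = sqrt(0*(-34) + 107*(-73*(-1/47) + 89)) = sqrt(0 + 107*(73/47 + 89)) = sqrt(0 + 107*(4256/47)) = sqrt(0 + 455392/47) = sqrt(455392/47) = 4*sqrt(1337714)/47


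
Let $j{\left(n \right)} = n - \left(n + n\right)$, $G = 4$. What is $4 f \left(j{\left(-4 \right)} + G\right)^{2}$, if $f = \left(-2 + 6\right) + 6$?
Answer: $2560$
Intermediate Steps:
$j{\left(n \right)} = - n$ ($j{\left(n \right)} = n - 2 n = - n$)
$f = 10$ ($f = 4 + 6 = 10$)
$4 f \left(j{\left(-4 \right)} + G\right)^{2} = 4 \cdot 10 \left(\left(-1\right) \left(-4\right) + 4\right)^{2} = 40 \left(4 + 4\right)^{2} = 40 \cdot 8^{2} = 40 \cdot 64 = 2560$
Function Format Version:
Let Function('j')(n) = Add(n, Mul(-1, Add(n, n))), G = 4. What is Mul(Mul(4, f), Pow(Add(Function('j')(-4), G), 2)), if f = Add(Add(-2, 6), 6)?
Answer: 2560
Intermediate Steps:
Function('j')(n) = Mul(-1, n) (Function('j')(n) = Add(n, Mul(-1, Mul(2, n))) = Add(n, Mul(-2, n)) = Mul(-1, n))
f = 10 (f = Add(4, 6) = 10)
Mul(Mul(4, f), Pow(Add(Function('j')(-4), G), 2)) = Mul(Mul(4, 10), Pow(Add(Mul(-1, -4), 4), 2)) = Mul(40, Pow(Add(4, 4), 2)) = Mul(40, Pow(8, 2)) = Mul(40, 64) = 2560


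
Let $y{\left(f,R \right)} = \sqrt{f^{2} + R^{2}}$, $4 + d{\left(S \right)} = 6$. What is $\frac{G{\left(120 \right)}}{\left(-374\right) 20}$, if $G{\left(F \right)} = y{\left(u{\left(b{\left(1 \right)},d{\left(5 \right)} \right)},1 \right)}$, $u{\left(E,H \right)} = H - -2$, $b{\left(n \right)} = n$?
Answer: $- \frac{\sqrt{17}}{7480} \approx -0.00055122$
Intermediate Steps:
$d{\left(S \right)} = 2$ ($d{\left(S \right)} = -4 + 6 = 2$)
$u{\left(E,H \right)} = 2 + H$ ($u{\left(E,H \right)} = H + 2 = 2 + H$)
$y{\left(f,R \right)} = \sqrt{R^{2} + f^{2}}$
$G{\left(F \right)} = \sqrt{17}$ ($G{\left(F \right)} = \sqrt{1^{2} + \left(2 + 2\right)^{2}} = \sqrt{1 + 4^{2}} = \sqrt{1 + 16} = \sqrt{17}$)
$\frac{G{\left(120 \right)}}{\left(-374\right) 20} = \frac{\sqrt{17}}{\left(-374\right) 20} = \frac{\sqrt{17}}{-7480} = \sqrt{17} \left(- \frac{1}{7480}\right) = - \frac{\sqrt{17}}{7480}$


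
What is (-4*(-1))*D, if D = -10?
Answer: -40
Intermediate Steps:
(-4*(-1))*D = -4*(-1)*(-10) = 4*(-10) = -40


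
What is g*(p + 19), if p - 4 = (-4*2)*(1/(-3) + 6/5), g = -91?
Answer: -21931/15 ≈ -1462.1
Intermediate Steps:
p = -44/15 (p = 4 + (-4*2)*(1/(-3) + 6/5) = 4 - 8*(1*(-⅓) + 6*(⅕)) = 4 - 8*(-⅓ + 6/5) = 4 - 8*13/15 = 4 - 104/15 = -44/15 ≈ -2.9333)
g*(p + 19) = -91*(-44/15 + 19) = -91*241/15 = -21931/15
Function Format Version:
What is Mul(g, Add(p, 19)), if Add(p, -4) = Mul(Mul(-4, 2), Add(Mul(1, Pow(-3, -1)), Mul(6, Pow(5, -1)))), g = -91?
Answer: Rational(-21931, 15) ≈ -1462.1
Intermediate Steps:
p = Rational(-44, 15) (p = Add(4, Mul(Mul(-4, 2), Add(Mul(1, Pow(-3, -1)), Mul(6, Pow(5, -1))))) = Add(4, Mul(-8, Add(Mul(1, Rational(-1, 3)), Mul(6, Rational(1, 5))))) = Add(4, Mul(-8, Add(Rational(-1, 3), Rational(6, 5)))) = Add(4, Mul(-8, Rational(13, 15))) = Add(4, Rational(-104, 15)) = Rational(-44, 15) ≈ -2.9333)
Mul(g, Add(p, 19)) = Mul(-91, Add(Rational(-44, 15), 19)) = Mul(-91, Rational(241, 15)) = Rational(-21931, 15)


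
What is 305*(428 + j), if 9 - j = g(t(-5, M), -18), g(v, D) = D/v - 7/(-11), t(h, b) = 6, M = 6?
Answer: 1474065/11 ≈ 1.3401e+5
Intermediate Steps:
g(v, D) = 7/11 + D/v (g(v, D) = D/v - 7*(-1/11) = D/v + 7/11 = 7/11 + D/v)
j = 125/11 (j = 9 - (7/11 - 18/6) = 9 - (7/11 - 18*1/6) = 9 - (7/11 - 3) = 9 - 1*(-26/11) = 9 + 26/11 = 125/11 ≈ 11.364)
305*(428 + j) = 305*(428 + 125/11) = 305*(4833/11) = 1474065/11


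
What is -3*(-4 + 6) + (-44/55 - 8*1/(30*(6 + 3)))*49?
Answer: -6298/135 ≈ -46.652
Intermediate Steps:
-3*(-4 + 6) + (-44/55 - 8*1/(30*(6 + 3)))*49 = -3*2 + (-44*1/55 - 8/(9*30))*49 = -6 + (-⅘ - 8/270)*49 = -6 + (-⅘ - 8*1/270)*49 = -6 + (-⅘ - 4/135)*49 = -6 - 112/135*49 = -6 - 5488/135 = -6298/135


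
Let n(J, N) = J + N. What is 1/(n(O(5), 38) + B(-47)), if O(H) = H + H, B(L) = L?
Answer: 1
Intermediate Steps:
O(H) = 2*H
1/(n(O(5), 38) + B(-47)) = 1/((2*5 + 38) - 47) = 1/((10 + 38) - 47) = 1/(48 - 47) = 1/1 = 1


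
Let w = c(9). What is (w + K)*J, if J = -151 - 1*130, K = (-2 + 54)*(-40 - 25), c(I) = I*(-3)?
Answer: 957367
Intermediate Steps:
c(I) = -3*I
K = -3380 (K = 52*(-65) = -3380)
w = -27 (w = -3*9 = -27)
J = -281 (J = -151 - 130 = -281)
(w + K)*J = (-27 - 3380)*(-281) = -3407*(-281) = 957367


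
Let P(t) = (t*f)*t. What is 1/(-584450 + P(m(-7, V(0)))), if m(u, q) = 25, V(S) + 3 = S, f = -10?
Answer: -1/590700 ≈ -1.6929e-6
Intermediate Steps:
V(S) = -3 + S
P(t) = -10*t**2 (P(t) = (t*(-10))*t = (-10*t)*t = -10*t**2)
1/(-584450 + P(m(-7, V(0)))) = 1/(-584450 - 10*25**2) = 1/(-584450 - 10*625) = 1/(-584450 - 6250) = 1/(-590700) = -1/590700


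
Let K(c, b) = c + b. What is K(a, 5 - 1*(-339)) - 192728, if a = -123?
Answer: -192507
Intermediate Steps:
K(c, b) = b + c
K(a, 5 - 1*(-339)) - 192728 = ((5 - 1*(-339)) - 123) - 192728 = ((5 + 339) - 123) - 192728 = (344 - 123) - 192728 = 221 - 192728 = -192507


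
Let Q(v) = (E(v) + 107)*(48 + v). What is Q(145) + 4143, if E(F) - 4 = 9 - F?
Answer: -682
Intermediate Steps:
E(F) = 13 - F (E(F) = 4 + (9 - F) = 13 - F)
Q(v) = (48 + v)*(120 - v) (Q(v) = ((13 - v) + 107)*(48 + v) = (120 - v)*(48 + v) = (48 + v)*(120 - v))
Q(145) + 4143 = (5760 - 1*145² + 72*145) + 4143 = (5760 - 1*21025 + 10440) + 4143 = (5760 - 21025 + 10440) + 4143 = -4825 + 4143 = -682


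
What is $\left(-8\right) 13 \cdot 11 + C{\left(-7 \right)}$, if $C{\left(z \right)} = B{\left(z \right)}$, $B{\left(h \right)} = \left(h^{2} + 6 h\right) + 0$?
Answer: $-1137$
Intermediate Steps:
$B{\left(h \right)} = h^{2} + 6 h$
$C{\left(z \right)} = z \left(6 + z\right)$
$\left(-8\right) 13 \cdot 11 + C{\left(-7 \right)} = \left(-8\right) 13 \cdot 11 - 7 \left(6 - 7\right) = \left(-104\right) 11 - -7 = -1144 + 7 = -1137$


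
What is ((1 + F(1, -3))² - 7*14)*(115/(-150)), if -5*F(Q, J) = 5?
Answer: 1127/15 ≈ 75.133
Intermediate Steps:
F(Q, J) = -1 (F(Q, J) = -⅕*5 = -1)
((1 + F(1, -3))² - 7*14)*(115/(-150)) = ((1 - 1)² - 7*14)*(115/(-150)) = (0² - 98)*(115*(-1/150)) = (0 - 98)*(-23/30) = -98*(-23/30) = 1127/15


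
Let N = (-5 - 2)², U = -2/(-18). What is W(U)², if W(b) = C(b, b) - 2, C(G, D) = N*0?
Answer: 4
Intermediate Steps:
U = ⅑ (U = -2*(-1/18) = ⅑ ≈ 0.11111)
N = 49 (N = (-7)² = 49)
C(G, D) = 0 (C(G, D) = 49*0 = 0)
W(b) = -2 (W(b) = 0 - 2 = -2)
W(U)² = (-2)² = 4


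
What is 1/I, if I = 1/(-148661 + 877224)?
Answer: 728563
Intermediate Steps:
I = 1/728563 ≈ 1.3726e-6
1/I = 1/(1/728563) = 728563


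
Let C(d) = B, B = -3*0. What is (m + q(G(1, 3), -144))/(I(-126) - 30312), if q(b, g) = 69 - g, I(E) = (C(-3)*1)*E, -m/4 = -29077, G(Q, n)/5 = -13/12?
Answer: -116521/30312 ≈ -3.8441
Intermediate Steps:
G(Q, n) = -65/12 (G(Q, n) = 5*(-13/12) = -65/12)
m = 116308 (m = -4*(-29077) = 116308)
B = 0
C(d) = 0
I(E) = 0 (I(E) = (0*1)*E = 0*E = 0)
(m + q(G(1, 3), -144))/(I(-126) - 30312) = (116308 + (69 - 1*(-144)))/(0 - 30312) = (116308 + (69 + 144))/(-30312) = (116308 + 213)*(-1/30312) = 116521*(-1/30312) = -116521/30312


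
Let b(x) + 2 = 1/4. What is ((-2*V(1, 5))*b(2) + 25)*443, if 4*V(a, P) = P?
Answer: 104105/8 ≈ 13013.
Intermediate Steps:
V(a, P) = P/4
b(x) = -7/4 (b(x) = -2 + 1/4 = -2 + ¼ = -7/4)
((-2*V(1, 5))*b(2) + 25)*443 = (-5/2*(-7/4) + 25)*443 = (35/8 + 25)*443 = (235/8)*443 = 104105/8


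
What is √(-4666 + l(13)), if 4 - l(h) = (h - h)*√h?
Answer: 3*I*√518 ≈ 68.279*I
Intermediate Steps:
l(h) = 4 (l(h) = 4 - (h - h)*√h = 4 - 0*√h = 4 - 1*0 = 4 + 0 = 4)
√(-4666 + l(13)) = √(-4666 + 4) = √(-4662) = 3*I*√518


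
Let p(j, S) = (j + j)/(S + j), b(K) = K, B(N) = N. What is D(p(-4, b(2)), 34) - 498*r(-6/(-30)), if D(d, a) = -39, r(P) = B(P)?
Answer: -693/5 ≈ -138.60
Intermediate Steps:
r(P) = P
p(j, S) = 2*j/(S + j) (p(j, S) = (2*j)/(S + j) = 2*j/(S + j))
D(p(-4, b(2)), 34) - 498*r(-6/(-30)) = -39 - (-2988)/(-30) = -39 - (-2988)*(-1)/30 = -39 - 498*1/5 = -39 - 498/5 = -693/5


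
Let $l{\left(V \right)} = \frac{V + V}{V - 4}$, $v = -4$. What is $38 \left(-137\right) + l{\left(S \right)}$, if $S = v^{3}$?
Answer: $- \frac{88470}{17} \approx -5204.1$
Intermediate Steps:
$S = -64$ ($S = \left(-4\right)^{3} = -64$)
$l{\left(V \right)} = \frac{2 V}{-4 + V}$
$38 \left(-137\right) + l{\left(S \right)} = 38 \left(-137\right) + 2 \left(-64\right) \frac{1}{-4 - 64} = -5206 + 2 \left(-64\right) \frac{1}{-68} = -5206 + 2 \left(-64\right) \left(- \frac{1}{68}\right) = -5206 + \frac{32}{17} = - \frac{88470}{17}$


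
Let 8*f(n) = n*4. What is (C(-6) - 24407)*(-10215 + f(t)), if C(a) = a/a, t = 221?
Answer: 246610427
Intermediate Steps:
C(a) = 1
f(n) = n/2 (f(n) = (n*4)/8 = (4*n)/8 = n/2)
(C(-6) - 24407)*(-10215 + f(t)) = (1 - 24407)*(-10215 + (½)*221) = -24406*(-10215 + 221/2) = -24406*(-20209/2) = 246610427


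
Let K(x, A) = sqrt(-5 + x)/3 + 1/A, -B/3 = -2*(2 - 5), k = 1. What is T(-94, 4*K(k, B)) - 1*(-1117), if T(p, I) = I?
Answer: 10051/9 + 8*I/3 ≈ 1116.8 + 2.6667*I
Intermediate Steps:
B = -18 (B = -(-6)*(2 - 5) = -(-6)*(-3) = -3*6 = -18)
K(x, A) = 1/A + sqrt(-5 + x)/3 (K(x, A) = sqrt(-5 + x)*(1/3) + 1/A = sqrt(-5 + x)/3 + 1/A = 1/A + sqrt(-5 + x)/3)
T(-94, 4*K(k, B)) - 1*(-1117) = 4*(1/(-18) + sqrt(-5 + 1)/3) - 1*(-1117) = 4*(-1/18 + sqrt(-4)/3) + 1117 = 4*(-1/18 + (2*I)/3) + 1117 = 4*(-1/18 + 2*I/3) + 1117 = (-2/9 + 8*I/3) + 1117 = 10051/9 + 8*I/3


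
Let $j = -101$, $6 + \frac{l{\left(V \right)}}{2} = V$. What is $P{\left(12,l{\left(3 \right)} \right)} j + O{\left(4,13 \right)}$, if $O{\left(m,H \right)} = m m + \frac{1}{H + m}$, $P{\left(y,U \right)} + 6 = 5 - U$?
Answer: $- \frac{8312}{17} \approx -488.94$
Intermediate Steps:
$l{\left(V \right)} = -12 + 2 V$
$P{\left(y,U \right)} = -1 - U$ ($P{\left(y,U \right)} = -6 - \left(-5 + U\right) = -1 - U$)
$O{\left(m,H \right)} = m^{2} + \frac{1}{H + m}$
$P{\left(12,l{\left(3 \right)} \right)} j + O{\left(4,13 \right)} = \left(-1 - \left(-12 + 2 \cdot 3\right)\right) \left(-101\right) + \frac{1 + 4^{3} + 13 \cdot 4^{2}}{13 + 4} = \left(-1 - \left(-12 + 6\right)\right) \left(-101\right) + \frac{1 + 64 + 13 \cdot 16}{17} = \left(-1 - -6\right) \left(-101\right) + \frac{1 + 64 + 208}{17} = \left(-1 + 6\right) \left(-101\right) + \frac{1}{17} \cdot 273 = 5 \left(-101\right) + \frac{273}{17} = -505 + \frac{273}{17} = - \frac{8312}{17}$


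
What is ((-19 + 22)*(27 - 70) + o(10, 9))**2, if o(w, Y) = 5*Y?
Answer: 7056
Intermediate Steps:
((-19 + 22)*(27 - 70) + o(10, 9))**2 = ((-19 + 22)*(27 - 70) + 5*9)**2 = (3*(-43) + 45)**2 = (-129 + 45)**2 = (-84)**2 = 7056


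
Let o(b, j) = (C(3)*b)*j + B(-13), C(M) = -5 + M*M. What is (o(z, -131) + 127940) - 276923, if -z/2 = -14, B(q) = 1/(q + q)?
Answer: -4255031/26 ≈ -1.6366e+5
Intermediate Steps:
B(q) = 1/(2*q)
z = 28 (z = -2*(-14) = 28)
C(M) = -5 + M**2
o(b, j) = -1/26 + 4*b*j (o(b, j) = ((-5 + 3**2)*b)*j + (1/2)/(-13) = ((-5 + 9)*b)*j + (1/2)*(-1/13) = (4*b)*j - 1/26 = 4*b*j - 1/26 = -1/26 + 4*b*j)
(o(z, -131) + 127940) - 276923 = ((-1/26 + 4*28*(-131)) + 127940) - 276923 = ((-1/26 - 14672) + 127940) - 276923 = (-381473/26 + 127940) - 276923 = 2944967/26 - 276923 = -4255031/26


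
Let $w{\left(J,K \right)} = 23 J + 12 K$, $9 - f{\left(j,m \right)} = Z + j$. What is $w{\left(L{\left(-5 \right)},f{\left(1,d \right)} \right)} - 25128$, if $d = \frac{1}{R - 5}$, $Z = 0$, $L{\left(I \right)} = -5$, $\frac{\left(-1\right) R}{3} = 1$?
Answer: $-25147$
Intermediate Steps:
$R = -3$ ($R = \left(-3\right) 1 = -3$)
$d = - \frac{1}{8}$ ($d = \frac{1}{-3 - 5} = \frac{1}{-8} = - \frac{1}{8} \approx -0.125$)
$f{\left(j,m \right)} = 9 - j$ ($f{\left(j,m \right)} = 9 - \left(0 + j\right) = 9 - j$)
$w{\left(J,K \right)} = 12 K + 23 J$
$w{\left(L{\left(-5 \right)},f{\left(1,d \right)} \right)} - 25128 = \left(12 \left(9 - 1\right) + 23 \left(-5\right)\right) - 25128 = \left(12 \left(9 - 1\right) - 115\right) - 25128 = \left(12 \cdot 8 - 115\right) - 25128 = \left(96 - 115\right) - 25128 = -19 - 25128 = -25147$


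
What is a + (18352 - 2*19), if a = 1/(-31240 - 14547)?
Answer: 838543117/45787 ≈ 18314.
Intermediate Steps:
a = -1/45787 (a = 1/(-45787) = -1/45787 ≈ -2.1840e-5)
a + (18352 - 2*19) = -1/45787 + (18352 - 2*19) = -1/45787 + (18352 - 1*38) = -1/45787 + (18352 - 38) = -1/45787 + 18314 = 838543117/45787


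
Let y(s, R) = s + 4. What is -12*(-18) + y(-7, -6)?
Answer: 213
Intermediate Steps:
y(s, R) = 4 + s
-12*(-18) + y(-7, -6) = -12*(-18) + (4 - 7) = 216 - 3 = 213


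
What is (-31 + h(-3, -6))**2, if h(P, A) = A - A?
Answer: 961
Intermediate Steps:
h(P, A) = 0
(-31 + h(-3, -6))**2 = (-31 + 0)**2 = (-31)**2 = 961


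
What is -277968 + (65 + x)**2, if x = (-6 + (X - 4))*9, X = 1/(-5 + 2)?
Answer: -277184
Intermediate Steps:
X = -1/3 (X = 1/(-3) = -1/3 ≈ -0.33333)
x = -93 (x = (-6 + (-1/3 - 4))*9 = (-6 - 13/3)*9 = -31/3*9 = -93)
-277968 + (65 + x)**2 = -277968 + (65 - 93)**2 = -277968 + (-28)**2 = -277968 + 784 = -277184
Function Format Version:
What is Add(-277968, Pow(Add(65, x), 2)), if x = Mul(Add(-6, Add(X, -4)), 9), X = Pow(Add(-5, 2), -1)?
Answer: -277184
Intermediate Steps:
X = Rational(-1, 3) (X = Pow(-3, -1) = Rational(-1, 3) ≈ -0.33333)
x = -93 (x = Mul(Add(-6, Add(Rational(-1, 3), -4)), 9) = Mul(Add(-6, Rational(-13, 3)), 9) = Mul(Rational(-31, 3), 9) = -93)
Add(-277968, Pow(Add(65, x), 2)) = Add(-277968, Pow(Add(65, -93), 2)) = Add(-277968, Pow(-28, 2)) = Add(-277968, 784) = -277184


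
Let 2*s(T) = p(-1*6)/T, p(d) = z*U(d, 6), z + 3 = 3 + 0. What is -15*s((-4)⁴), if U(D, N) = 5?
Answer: 0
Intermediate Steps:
z = 0 (z = -3 + (3 + 0) = -3 + 3 = 0)
p(d) = 0 (p(d) = 0*5 = 0)
s(T) = 0 (s(T) = (0/T)/2 = (½)*0 = 0)
-15*s((-4)⁴) = -15*0 = 0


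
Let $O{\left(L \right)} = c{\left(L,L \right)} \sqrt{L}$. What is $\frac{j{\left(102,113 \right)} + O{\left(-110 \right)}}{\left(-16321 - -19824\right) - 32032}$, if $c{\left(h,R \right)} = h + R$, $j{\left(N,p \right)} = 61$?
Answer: $- \frac{61}{28529} + \frac{220 i \sqrt{110}}{28529} \approx -0.0021382 + 0.080878 i$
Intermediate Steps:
$c{\left(h,R \right)} = R + h$
$O{\left(L \right)} = 2 L^{\frac{3}{2}}$ ($O{\left(L \right)} = \left(L + L\right) \sqrt{L} = 2 L \sqrt{L} = 2 L^{\frac{3}{2}}$)
$\frac{j{\left(102,113 \right)} + O{\left(-110 \right)}}{\left(-16321 - -19824\right) - 32032} = \frac{61 + 2 \left(-110\right)^{\frac{3}{2}}}{\left(-16321 - -19824\right) - 32032} = \frac{61 + 2 \left(- 110 i \sqrt{110}\right)}{\left(-16321 + 19824\right) - 32032} = \frac{61 - 220 i \sqrt{110}}{3503 - 32032} = \frac{61 - 220 i \sqrt{110}}{-28529} = \left(61 - 220 i \sqrt{110}\right) \left(- \frac{1}{28529}\right) = - \frac{61}{28529} + \frac{220 i \sqrt{110}}{28529}$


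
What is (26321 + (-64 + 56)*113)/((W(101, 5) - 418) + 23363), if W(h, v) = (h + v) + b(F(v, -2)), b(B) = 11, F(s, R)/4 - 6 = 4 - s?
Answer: 25417/23062 ≈ 1.1021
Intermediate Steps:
F(s, R) = 40 - 4*s (F(s, R) = 24 + 4*(4 - s) = 24 + (16 - 4*s) = 40 - 4*s)
W(h, v) = 11 + h + v (W(h, v) = (h + v) + 11 = 11 + h + v)
(26321 + (-64 + 56)*113)/((W(101, 5) - 418) + 23363) = (26321 + (-64 + 56)*113)/(((11 + 101 + 5) - 418) + 23363) = (26321 - 8*113)/((117 - 418) + 23363) = (26321 - 904)/(-301 + 23363) = 25417/23062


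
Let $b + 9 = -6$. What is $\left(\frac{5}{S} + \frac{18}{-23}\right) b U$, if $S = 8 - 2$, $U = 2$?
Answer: $- \frac{35}{23} \approx -1.5217$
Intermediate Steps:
$b = -15$ ($b = -9 - 6 = -15$)
$S = 6$
$\left(\frac{5}{S} + \frac{18}{-23}\right) b U = \left(\frac{5}{6} + \frac{18}{-23}\right) \left(-15\right) 2 = \left(5 \cdot \frac{1}{6} + 18 \left(- \frac{1}{23}\right)\right) \left(-15\right) 2 = \left(\frac{5}{6} - \frac{18}{23}\right) \left(-15\right) 2 = \frac{7}{138} \left(-15\right) 2 = \left(- \frac{35}{46}\right) 2 = - \frac{35}{23}$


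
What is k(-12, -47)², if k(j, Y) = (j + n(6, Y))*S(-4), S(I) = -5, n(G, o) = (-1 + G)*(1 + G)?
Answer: 13225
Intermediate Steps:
n(G, o) = (1 + G)*(-1 + G)
k(j, Y) = -175 - 5*j (k(j, Y) = (j + (-1 + 6²))*(-5) = (j + (-1 + 36))*(-5) = (j + 35)*(-5) = (35 + j)*(-5) = -175 - 5*j)
k(-12, -47)² = (-175 - 5*(-12))² = (-175 + 60)² = (-115)² = 13225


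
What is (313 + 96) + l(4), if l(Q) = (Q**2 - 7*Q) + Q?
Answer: 401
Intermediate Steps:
l(Q) = Q**2 - 6*Q
(313 + 96) + l(4) = (313 + 96) + 4*(-6 + 4) = 409 + 4*(-2) = 409 - 8 = 401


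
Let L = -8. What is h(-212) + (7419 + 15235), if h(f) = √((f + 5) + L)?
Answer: 22654 + I*√215 ≈ 22654.0 + 14.663*I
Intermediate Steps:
h(f) = √(-3 + f) (h(f) = √((f + 5) - 8) = √((5 + f) - 8) = √(-3 + f))
h(-212) + (7419 + 15235) = √(-3 - 212) + (7419 + 15235) = √(-215) + 22654 = I*√215 + 22654 = 22654 + I*√215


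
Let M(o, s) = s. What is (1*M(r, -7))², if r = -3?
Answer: 49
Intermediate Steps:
(1*M(r, -7))² = (1*(-7))² = (-7)² = 49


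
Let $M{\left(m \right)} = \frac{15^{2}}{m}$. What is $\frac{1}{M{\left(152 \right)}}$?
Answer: $\frac{152}{225} \approx 0.67556$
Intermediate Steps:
$M{\left(m \right)} = \frac{225}{m}$
$\frac{1}{M{\left(152 \right)}} = \frac{1}{225 \cdot \frac{1}{152}} = \frac{1}{\frac{225}{152}} = \frac{152}{225}$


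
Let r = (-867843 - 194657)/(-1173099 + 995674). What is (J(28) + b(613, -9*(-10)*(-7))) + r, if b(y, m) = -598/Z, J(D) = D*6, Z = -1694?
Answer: 1047994215/6011159 ≈ 174.34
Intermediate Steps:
J(D) = 6*D
b(y, m) = 299/847 (b(y, m) = -598/(-1694) = -598*(-1/1694) = 299/847)
r = 42500/7097 (r = -1062500/(-177425) = -1062500*(-1/177425) = 42500/7097 ≈ 5.9884)
(J(28) + b(613, -9*(-10)*(-7))) + r = (6*28 + 299/847) + 42500/7097 = (168 + 299/847) + 42500/7097 = 142595/847 + 42500/7097 = 1047994215/6011159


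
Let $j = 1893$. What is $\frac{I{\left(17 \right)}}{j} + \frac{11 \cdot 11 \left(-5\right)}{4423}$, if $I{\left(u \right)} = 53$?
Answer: $- \frac{910846}{8372739} \approx -0.10879$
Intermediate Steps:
$\frac{I{\left(17 \right)}}{j} + \frac{11 \cdot 11 \left(-5\right)}{4423} = \frac{53}{1893} + \frac{11 \cdot 11 \left(-5\right)}{4423} = 53 \cdot \frac{1}{1893} + 121 \left(-5\right) \frac{1}{4423} = \frac{53}{1893} - \frac{605}{4423} = - \frac{910846}{8372739}$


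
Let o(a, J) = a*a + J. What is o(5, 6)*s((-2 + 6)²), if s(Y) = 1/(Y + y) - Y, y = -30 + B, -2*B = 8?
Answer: -8959/18 ≈ -497.72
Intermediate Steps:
B = -4 (B = -½*8 = -4)
y = -34 (y = -30 - 4 = -34)
s(Y) = 1/(-34 + Y) - Y (s(Y) = 1/(Y - 34) - Y = 1/(-34 + Y) - Y)
o(a, J) = J + a² (o(a, J) = a² + J = J + a²)
o(5, 6)*s((-2 + 6)²) = (6 + 5²)*((1 - ((-2 + 6)²)² + 34*(-2 + 6)²)/(-34 + (-2 + 6)²)) = (6 + 25)*((1 - (4²)² + 34*4²)/(-34 + 4²)) = 31*((1 - 1*16² + 34*16)/(-34 + 16)) = 31*((1 - 1*256 + 544)/(-18)) = 31*(-(1 - 256 + 544)/18) = 31*(-1/18*289) = 31*(-289/18) = -8959/18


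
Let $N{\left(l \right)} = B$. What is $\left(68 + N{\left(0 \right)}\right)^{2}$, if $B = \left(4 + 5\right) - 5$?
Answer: $5184$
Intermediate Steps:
$B = 4$ ($B = 9 - 5 = 4$)
$N{\left(l \right)} = 4$
$\left(68 + N{\left(0 \right)}\right)^{2} = \left(68 + 4\right)^{2} = 72^{2} = 5184$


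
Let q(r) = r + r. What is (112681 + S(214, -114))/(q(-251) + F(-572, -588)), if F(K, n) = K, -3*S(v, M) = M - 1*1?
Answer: -169079/1611 ≈ -104.95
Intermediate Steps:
S(v, M) = ⅓ - M/3 (S(v, M) = -(M - 1*1)/3 = -(M - 1)/3 = -(-1 + M)/3 = ⅓ - M/3)
q(r) = 2*r
(112681 + S(214, -114))/(q(-251) + F(-572, -588)) = (112681 + (⅓ - ⅓*(-114)))/(2*(-251) - 572) = (112681 + (⅓ + 38))/(-502 - 572) = (112681 + 115/3)/(-1074) = (338158/3)*(-1/1074) = -169079/1611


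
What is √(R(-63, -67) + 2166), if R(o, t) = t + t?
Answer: 4*√127 ≈ 45.078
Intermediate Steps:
R(o, t) = 2*t
√(R(-63, -67) + 2166) = √(2*(-67) + 2166) = √(-134 + 2166) = √2032 = 4*√127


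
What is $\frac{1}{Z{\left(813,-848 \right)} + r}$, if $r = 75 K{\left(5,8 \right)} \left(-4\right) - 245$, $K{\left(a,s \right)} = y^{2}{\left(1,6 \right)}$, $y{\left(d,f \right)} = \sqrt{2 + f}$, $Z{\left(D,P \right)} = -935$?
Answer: $- \frac{1}{3580} \approx -0.00027933$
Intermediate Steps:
$K{\left(a,s \right)} = 8$ ($K{\left(a,s \right)} = \left(\sqrt{2 + 6}\right)^{2} = \left(\sqrt{8}\right)^{2} = \left(2 \sqrt{2}\right)^{2} = 8$)
$r = -2645$ ($r = 75 \cdot 8 \left(-4\right) - 245 = 75 \left(-32\right) - 245 = -2400 - 245 = -2645$)
$\frac{1}{Z{\left(813,-848 \right)} + r} = \frac{1}{-935 - 2645} = \frac{1}{-3580} = - \frac{1}{3580}$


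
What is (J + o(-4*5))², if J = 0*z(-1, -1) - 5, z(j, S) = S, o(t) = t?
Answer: 625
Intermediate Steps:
J = -5 (J = 0*(-1) - 5 = 0 - 5 = -5)
(J + o(-4*5))² = (-5 - 4*5)² = (-5 - 20)² = (-25)² = 625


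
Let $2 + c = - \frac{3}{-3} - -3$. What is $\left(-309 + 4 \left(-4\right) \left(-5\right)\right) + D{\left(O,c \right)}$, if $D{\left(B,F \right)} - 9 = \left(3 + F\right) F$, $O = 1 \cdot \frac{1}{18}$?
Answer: $-210$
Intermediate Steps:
$c = 2$ ($c = -2 - \left(-3 + \frac{3}{-3}\right) = -2 + \left(\left(-3\right) \left(- \frac{1}{3}\right) + 3\right) = -2 + \left(1 + 3\right) = -2 + 4 = 2$)
$O = \frac{1}{18}$ ($O = 1 \cdot \frac{1}{18} = \frac{1}{18} \approx 0.055556$)
$D{\left(B,F \right)} = 9 + F \left(3 + F\right)$ ($D{\left(B,F \right)} = 9 + \left(3 + F\right) F = 9 + F \left(3 + F\right)$)
$\left(-309 + 4 \left(-4\right) \left(-5\right)\right) + D{\left(O,c \right)} = \left(-309 + 4 \left(-4\right) \left(-5\right)\right) + \left(9 + 2^{2} + 3 \cdot 2\right) = \left(-309 - -80\right) + \left(9 + 4 + 6\right) = \left(-309 + 80\right) + 19 = -229 + 19 = -210$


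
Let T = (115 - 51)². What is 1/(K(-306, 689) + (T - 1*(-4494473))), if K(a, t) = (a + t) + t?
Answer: 1/4499641 ≈ 2.2224e-7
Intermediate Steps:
T = 4096 (T = 64² = 4096)
K(a, t) = a + 2*t
1/(K(-306, 689) + (T - 1*(-4494473))) = 1/((-306 + 2*689) + (4096 - 1*(-4494473))) = 1/((-306 + 1378) + (4096 + 4494473)) = 1/(1072 + 4498569) = 1/4499641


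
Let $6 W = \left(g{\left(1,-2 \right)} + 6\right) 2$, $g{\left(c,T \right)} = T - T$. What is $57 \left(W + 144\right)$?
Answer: $8322$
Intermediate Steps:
$g{\left(c,T \right)} = 0$
$W = 2$ ($W = \frac{\left(0 + 6\right) 2}{6} = \frac{6 \cdot 2}{6} = \frac{1}{6} \cdot 12 = 2$)
$57 \left(W + 144\right) = 57 \left(2 + 144\right) = 57 \cdot 146 = 8322$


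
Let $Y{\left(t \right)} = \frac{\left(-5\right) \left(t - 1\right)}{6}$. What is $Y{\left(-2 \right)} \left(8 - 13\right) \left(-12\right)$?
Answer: $150$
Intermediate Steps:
$Y{\left(t \right)} = \frac{5}{6} - \frac{5 t}{6}$ ($Y{\left(t \right)} = - 5 \left(-1 + t\right) \frac{1}{6} = \left(5 - 5 t\right) \frac{1}{6} = \frac{5}{6} - \frac{5 t}{6}$)
$Y{\left(-2 \right)} \left(8 - 13\right) \left(-12\right) = \left(\frac{5}{6} - - \frac{5}{3}\right) \left(8 - 13\right) \left(-12\right) = \left(\frac{5}{6} + \frac{5}{3}\right) \left(-5\right) \left(-12\right) = \frac{5}{2} \left(-5\right) \left(-12\right) = \left(- \frac{25}{2}\right) \left(-12\right) = 150$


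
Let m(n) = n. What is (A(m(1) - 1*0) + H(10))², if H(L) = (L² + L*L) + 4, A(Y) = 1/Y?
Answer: 42025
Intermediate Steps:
H(L) = 4 + 2*L² (H(L) = (L² + L²) + 4 = 2*L² + 4 = 4 + 2*L²)
(A(m(1) - 1*0) + H(10))² = (1/(1 - 1*0) + (4 + 2*10²))² = (1/(1 + 0) + (4 + 2*100))² = (1/1 + (4 + 200))² = (1 + 204)² = 205² = 42025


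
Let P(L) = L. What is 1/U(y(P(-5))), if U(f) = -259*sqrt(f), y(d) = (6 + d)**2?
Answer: -1/259 ≈ -0.0038610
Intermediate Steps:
1/U(y(P(-5))) = 1/(-259*sqrt((6 - 5)**2)) = 1/(-259*sqrt(1**2)) = 1/(-259*sqrt(1)) = 1/(-259*1) = 1/(-259) = -1/259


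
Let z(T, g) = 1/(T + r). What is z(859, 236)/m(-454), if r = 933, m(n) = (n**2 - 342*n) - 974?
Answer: 1/645854720 ≈ 1.5483e-9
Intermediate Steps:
m(n) = -974 + n**2 - 342*n
z(T, g) = 1/(933 + T) (z(T, g) = 1/(T + 933) = 1/(933 + T))
z(859, 236)/m(-454) = 1/((933 + 859)*(-974 + (-454)**2 - 342*(-454))) = 1/(1792*(-974 + 206116 + 155268)) = (1/1792)/360410 = (1/1792)*(1/360410) = 1/645854720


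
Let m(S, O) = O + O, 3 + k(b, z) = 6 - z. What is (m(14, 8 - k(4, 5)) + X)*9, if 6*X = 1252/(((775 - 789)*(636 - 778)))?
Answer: 179859/994 ≈ 180.94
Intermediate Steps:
k(b, z) = 3 - z (k(b, z) = -3 + (6 - z) = 3 - z)
m(S, O) = 2*O
X = 313/2982 (X = (1252/(((775 - 789)*(636 - 778))))/6 = (1252/((-14*(-142))))/6 = (1252/1988)/6 = (1252*(1/1988))/6 = (1/6)*(313/497) = 313/2982 ≈ 0.10496)
(m(14, 8 - k(4, 5)) + X)*9 = (2*(8 - (3 - 1*5)) + 313/2982)*9 = (2*(8 - (3 - 5)) + 313/2982)*9 = (2*(8 - 1*(-2)) + 313/2982)*9 = (2*(8 + 2) + 313/2982)*9 = (2*10 + 313/2982)*9 = (20 + 313/2982)*9 = (59953/2982)*9 = 179859/994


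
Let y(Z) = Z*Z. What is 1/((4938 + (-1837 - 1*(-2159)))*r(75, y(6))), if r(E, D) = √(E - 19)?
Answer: √14/147280 ≈ 2.5405e-5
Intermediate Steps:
y(Z) = Z²
r(E, D) = √(-19 + E)
1/((4938 + (-1837 - 1*(-2159)))*r(75, y(6))) = 1/((4938 + (-1837 - 1*(-2159)))*(√(-19 + 75))) = 1/((4938 + (-1837 + 2159))*(√56)) = 1/((4938 + 322)*((2*√14))) = (√14/28)/5260 = √14/147280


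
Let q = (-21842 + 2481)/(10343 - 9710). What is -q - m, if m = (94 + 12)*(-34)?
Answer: 2300693/633 ≈ 3634.6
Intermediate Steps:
q = -19361/633 ≈ -30.586
m = -3604 (m = 106*(-34) = -3604)
-q - m = -1*(-19361/633) - 1*(-3604) = 19361/633 + 3604 = 2300693/633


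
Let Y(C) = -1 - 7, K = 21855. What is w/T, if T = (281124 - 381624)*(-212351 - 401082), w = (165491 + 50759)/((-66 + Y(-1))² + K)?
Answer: 865/6739826403846 ≈ 1.2834e-10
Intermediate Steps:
Y(C) = -8
w = 216250/27331 (w = (165491 + 50759)/((-66 - 8)² + 21855) = 216250/((-74)² + 21855) = 216250/(5476 + 21855) = 216250/27331 ≈ 7.9123)
T = 61650016500 (T = -100500*(-613433) = 61650016500)
w/T = (216250/27331)/61650016500 = (216250/27331)*(1/61650016500) = 865/6739826403846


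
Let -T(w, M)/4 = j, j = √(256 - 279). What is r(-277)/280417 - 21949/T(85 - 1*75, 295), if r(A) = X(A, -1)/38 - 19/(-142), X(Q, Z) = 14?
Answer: 1355/756565066 - 21949*I*√23/92 ≈ 1.791e-6 - 1144.2*I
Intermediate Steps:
r(A) = 1355/2698 (r(A) = 14/38 - 19/(-142) = 14*(1/38) - 19*(-1/142) = 7/19 + 19/142 = 1355/2698)
j = I*√23 (j = √(-23) = I*√23 ≈ 4.7958*I)
T(w, M) = -4*I*√23
r(-277)/280417 - 21949/T(85 - 1*75, 295) = (1355/2698)/280417 - 21949*I*√23/92 = (1355/2698)*(1/280417) - 21949*I*√23/92 = 1355/756565066 - 21949*I*√23/92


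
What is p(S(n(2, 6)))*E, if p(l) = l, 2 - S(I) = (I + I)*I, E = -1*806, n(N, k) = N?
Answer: 4836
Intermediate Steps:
E = -806
S(I) = 2 - 2*I**2 (S(I) = 2 - (I + I)*I = 2 - 2*I*I = 2 - 2*I**2)
p(S(n(2, 6)))*E = (2 - 2*2**2)*(-806) = (2 - 2*4)*(-806) = (2 - 8)*(-806) = -6*(-806) = 4836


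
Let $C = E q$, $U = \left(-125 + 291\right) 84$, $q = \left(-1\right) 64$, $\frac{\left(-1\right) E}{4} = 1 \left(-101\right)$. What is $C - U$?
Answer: $-39800$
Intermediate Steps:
$E = 404$ ($E = - 4 \cdot 1 \left(-101\right) = \left(-4\right) \left(-101\right) = 404$)
$q = -64$
$U = 13944$ ($U = 166 \cdot 84 = 13944$)
$C = -25856$ ($C = 404 \left(-64\right) = -25856$)
$C - U = -25856 - 13944 = -39800$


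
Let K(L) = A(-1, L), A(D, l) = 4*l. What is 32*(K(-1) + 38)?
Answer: 1088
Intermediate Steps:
K(L) = 4*L
32*(K(-1) + 38) = 32*(4*(-1) + 38) = 32*(-4 + 38) = 32*34 = 1088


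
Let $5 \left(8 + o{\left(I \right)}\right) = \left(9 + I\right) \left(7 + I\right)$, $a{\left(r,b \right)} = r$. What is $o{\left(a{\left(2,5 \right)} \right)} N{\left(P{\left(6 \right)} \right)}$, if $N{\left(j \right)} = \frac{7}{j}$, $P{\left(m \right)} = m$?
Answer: $\frac{413}{30} \approx 13.767$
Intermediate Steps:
$o{\left(I \right)} = -8 + \frac{\left(7 + I\right) \left(9 + I\right)}{5}$ ($o{\left(I \right)} = -8 + \frac{\left(9 + I\right) \left(7 + I\right)}{5} = -8 + \frac{\left(7 + I\right) \left(9 + I\right)}{5}$)
$o{\left(a{\left(2,5 \right)} \right)} N{\left(P{\left(6 \right)} \right)} = \left(\frac{23}{5} + \frac{2^{2}}{5} + \frac{16}{5} \cdot 2\right) \frac{7}{6} = \left(\frac{23}{5} + \frac{1}{5} \cdot 4 + \frac{32}{5}\right) 7 \cdot \frac{1}{6} = \left(\frac{23}{5} + \frac{4}{5} + \frac{32}{5}\right) \frac{7}{6} = \frac{59}{5} \cdot \frac{7}{6} = \frac{413}{30}$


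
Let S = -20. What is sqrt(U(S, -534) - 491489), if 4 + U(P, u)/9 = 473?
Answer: 2*I*sqrt(121817) ≈ 698.05*I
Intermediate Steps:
U(P, u) = 4221 (U(P, u) = -36 + 9*473 = -36 + 4257 = 4221)
sqrt(U(S, -534) - 491489) = sqrt(4221 - 491489) = sqrt(-487268) = 2*I*sqrt(121817)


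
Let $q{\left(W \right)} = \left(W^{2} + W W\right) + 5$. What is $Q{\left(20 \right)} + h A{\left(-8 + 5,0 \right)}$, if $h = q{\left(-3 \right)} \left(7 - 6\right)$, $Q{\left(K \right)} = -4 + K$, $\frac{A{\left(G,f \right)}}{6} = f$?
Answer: $16$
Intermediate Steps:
$A{\left(G,f \right)} = 6 f$
$q{\left(W \right)} = 5 + 2 W^{2}$ ($q{\left(W \right)} = \left(W^{2} + W^{2}\right) + 5 = 2 W^{2} + 5 = 5 + 2 W^{2}$)
$h = 23$ ($h = \left(5 + 2 \left(-3\right)^{2}\right) \left(7 - 6\right) = \left(5 + 2 \cdot 9\right) 1 = \left(5 + 18\right) 1 = 23 \cdot 1 = 23$)
$Q{\left(20 \right)} + h A{\left(-8 + 5,0 \right)} = \left(-4 + 20\right) + 23 \cdot 6 \cdot 0 = 16 + 23 \cdot 0 = 16 + 0 = 16$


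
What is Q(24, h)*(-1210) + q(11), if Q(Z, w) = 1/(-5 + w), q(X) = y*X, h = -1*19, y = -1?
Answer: 473/12 ≈ 39.417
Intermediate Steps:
h = -19
q(X) = -X
Q(24, h)*(-1210) + q(11) = -1210/(-5 - 19) - 1*11 = -1210/(-24) - 11 = -1/24*(-1210) - 11 = 605/12 - 11 = 473/12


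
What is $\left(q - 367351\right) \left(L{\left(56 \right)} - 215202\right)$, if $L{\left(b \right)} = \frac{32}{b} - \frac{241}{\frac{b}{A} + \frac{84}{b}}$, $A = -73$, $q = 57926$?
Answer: $\frac{49951149821100}{749} \approx 6.669 \cdot 10^{10}$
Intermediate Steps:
$L{\left(b \right)} = - \frac{241}{\frac{84}{b} - \frac{b}{73}} + \frac{32}{b}$ ($L{\left(b \right)} = \frac{32}{b} - \frac{241}{\frac{b}{-73} + \frac{84}{b}} = \frac{32}{b} - \frac{241}{b \left(- \frac{1}{73}\right) + \frac{84}{b}} = \frac{32}{b} - \frac{241}{- \frac{b}{73} + \frac{84}{b}} = \frac{32}{b} - \frac{241}{\frac{84}{b} - \frac{b}{73}} = - \frac{241}{\frac{84}{b} - \frac{b}{73}} + \frac{32}{b}$)
$\left(q - 367351\right) \left(L{\left(56 \right)} - 215202\right) = \left(57926 - 367351\right) \left(\frac{3 \left(-65408 + 5875 \cdot 56^{2}\right)}{56 \left(-6132 + 56^{2}\right)} - 215202\right) = - 309425 \left(3 \cdot \frac{1}{56} \frac{1}{-6132 + 3136} \left(-65408 + 5875 \cdot 3136\right) - 215202\right) = - 309425 \left(3 \cdot \frac{1}{56} \frac{1}{-2996} \left(-65408 + 18424000\right) - 215202\right) = - 309425 \left(3 \cdot \frac{1}{56} \left(- \frac{1}{2996}\right) 18358592 - 215202\right) = - 309425 \left(- \frac{245874}{749} - 215202\right) = \left(-309425\right) \left(- \frac{161432172}{749}\right) = \frac{49951149821100}{749}$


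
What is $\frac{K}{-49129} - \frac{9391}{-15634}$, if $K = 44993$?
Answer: $- \frac{242050123}{768082786} \approx -0.31514$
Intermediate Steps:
$\frac{K}{-49129} - \frac{9391}{-15634} = \frac{44993}{-49129} - \frac{9391}{-15634} = 44993 \left(- \frac{1}{49129}\right) - - \frac{9391}{15634} = - \frac{44993}{49129} + \frac{9391}{15634} = - \frac{242050123}{768082786}$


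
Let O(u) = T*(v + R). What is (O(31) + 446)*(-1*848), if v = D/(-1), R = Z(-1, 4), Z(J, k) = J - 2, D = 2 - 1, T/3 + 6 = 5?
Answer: -388384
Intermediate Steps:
T = -3 (T = -18 + 3*5 = -18 + 15 = -3)
D = 1
Z(J, k) = -2 + J
R = -3 (R = -2 - 1 = -3)
v = -1 (v = 1/(-1) = 1*(-1) = -1)
O(u) = 12 (O(u) = -3*(-1 - 3) = -3*(-4) = 12)
(O(31) + 446)*(-1*848) = (12 + 446)*(-1*848) = 458*(-848) = -388384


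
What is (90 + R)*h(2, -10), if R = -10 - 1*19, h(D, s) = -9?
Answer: -549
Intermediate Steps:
R = -29 (R = -10 - 19 = -29)
(90 + R)*h(2, -10) = (90 - 29)*(-9) = 61*(-9) = -549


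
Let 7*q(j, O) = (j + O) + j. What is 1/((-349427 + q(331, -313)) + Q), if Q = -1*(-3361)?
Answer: -7/2422113 ≈ -2.8900e-6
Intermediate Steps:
q(j, O) = O/7 + 2*j/7 (q(j, O) = ((j + O) + j)/7 = ((O + j) + j)/7 = (O + 2*j)/7 = O/7 + 2*j/7)
Q = 3361
1/((-349427 + q(331, -313)) + Q) = 1/((-349427 + ((⅐)*(-313) + (2/7)*331)) + 3361) = 1/((-349427 + (-313/7 + 662/7)) + 3361) = 1/((-349427 + 349/7) + 3361) = 1/(-2445640/7 + 3361) = 1/(-2422113/7) = -7/2422113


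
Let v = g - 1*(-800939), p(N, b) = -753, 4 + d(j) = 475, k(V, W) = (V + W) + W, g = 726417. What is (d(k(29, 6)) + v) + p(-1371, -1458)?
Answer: 1527074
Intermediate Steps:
k(V, W) = V + 2*W
d(j) = 471 (d(j) = -4 + 475 = 471)
v = 1527356 (v = 726417 - 1*(-800939) = 726417 + 800939 = 1527356)
(d(k(29, 6)) + v) + p(-1371, -1458) = (471 + 1527356) - 753 = 1527827 - 753 = 1527074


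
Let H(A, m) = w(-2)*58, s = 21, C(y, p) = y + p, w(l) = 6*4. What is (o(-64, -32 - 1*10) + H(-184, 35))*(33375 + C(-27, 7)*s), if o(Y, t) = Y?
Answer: 43764240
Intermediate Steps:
w(l) = 24
C(y, p) = p + y
H(A, m) = 1392 (H(A, m) = 24*58 = 1392)
(o(-64, -32 - 1*10) + H(-184, 35))*(33375 + C(-27, 7)*s) = (-64 + 1392)*(33375 + (7 - 27)*21) = 1328*(33375 - 20*21) = 1328*(33375 - 420) = 1328*32955 = 43764240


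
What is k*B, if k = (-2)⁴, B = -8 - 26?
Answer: -544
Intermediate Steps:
B = -34
k = 16
k*B = 16*(-34) = -544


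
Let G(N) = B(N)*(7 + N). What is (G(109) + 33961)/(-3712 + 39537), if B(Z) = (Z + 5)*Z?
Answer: 1475377/35825 ≈ 41.183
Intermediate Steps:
B(Z) = Z*(5 + Z) (B(Z) = (5 + Z)*Z = Z*(5 + Z))
G(N) = N*(5 + N)*(7 + N) (G(N) = (N*(5 + N))*(7 + N) = N*(5 + N)*(7 + N))
(G(109) + 33961)/(-3712 + 39537) = (109*(5 + 109)*(7 + 109) + 33961)/(-3712 + 39537) = (109*114*116 + 33961)/35825 = (1441416 + 33961)*(1/35825) = 1475377*(1/35825) = 1475377/35825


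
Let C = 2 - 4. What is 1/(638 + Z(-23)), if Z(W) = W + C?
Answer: 1/613 ≈ 0.0016313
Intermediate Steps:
C = -2
Z(W) = -2 + W (Z(W) = W - 2 = -2 + W)
1/(638 + Z(-23)) = 1/(638 + (-2 - 23)) = 1/(638 - 25) = 1/613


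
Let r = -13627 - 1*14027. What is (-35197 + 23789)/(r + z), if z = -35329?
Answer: 11408/62983 ≈ 0.18113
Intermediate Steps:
r = -27654 (r = -13627 - 14027 = -27654)
(-35197 + 23789)/(r + z) = (-35197 + 23789)/(-27654 - 35329) = -11408/(-62983) = -11408*(-1/62983) = 11408/62983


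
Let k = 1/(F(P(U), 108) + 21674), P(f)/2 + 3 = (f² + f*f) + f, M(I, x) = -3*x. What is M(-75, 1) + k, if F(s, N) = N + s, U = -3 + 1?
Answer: -65363/21788 ≈ -3.0000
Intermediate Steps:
U = -2
P(f) = -6 + 2*f + 4*f² (P(f) = -6 + 2*((f² + f*f) + f) = -6 + 2*((f² + f²) + f) = -6 + 2*(2*f² + f) = -6 + 2*(f + 2*f²) = -6 + (2*f + 4*f²) = -6 + 2*f + 4*f²)
k = 1/21788 (k = 1/((108 + (-6 + 2*(-2) + 4*(-2)²)) + 21674) = 1/((108 + (-6 - 4 + 4*4)) + 21674) = 1/((108 + (-6 - 4 + 16)) + 21674) = 1/((108 + 6) + 21674) = 1/(114 + 21674) = 1/21788 ≈ 4.5897e-5)
M(-75, 1) + k = -3*1 + 1/21788 = -3 + 1/21788 = -65363/21788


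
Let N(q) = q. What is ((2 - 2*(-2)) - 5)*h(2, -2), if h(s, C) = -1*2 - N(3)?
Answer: -5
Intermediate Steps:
h(s, C) = -5 (h(s, C) = -1*2 - 1*3 = -2 - 3 = -5)
((2 - 2*(-2)) - 5)*h(2, -2) = ((2 - 2*(-2)) - 5)*(-5) = ((2 + 4) - 5)*(-5) = (6 - 5)*(-5) = 1*(-5) = -5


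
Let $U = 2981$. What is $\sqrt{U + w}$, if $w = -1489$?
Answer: $2 \sqrt{373} \approx 38.626$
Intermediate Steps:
$\sqrt{U + w} = \sqrt{2981 - 1489} = \sqrt{1492} = 2 \sqrt{373}$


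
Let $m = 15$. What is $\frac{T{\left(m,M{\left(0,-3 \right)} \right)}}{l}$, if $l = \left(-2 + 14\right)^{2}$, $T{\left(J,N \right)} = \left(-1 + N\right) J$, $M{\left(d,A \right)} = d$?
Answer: $- \frac{5}{48} \approx -0.10417$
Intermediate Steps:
$T{\left(J,N \right)} = J \left(-1 + N\right)$
$l = 144$ ($l = 12^{2} = 144$)
$\frac{T{\left(m,M{\left(0,-3 \right)} \right)}}{l} = \frac{15 \left(-1 + 0\right)}{144} = 15 \left(-1\right) \frac{1}{144} = \left(-15\right) \frac{1}{144} = - \frac{5}{48}$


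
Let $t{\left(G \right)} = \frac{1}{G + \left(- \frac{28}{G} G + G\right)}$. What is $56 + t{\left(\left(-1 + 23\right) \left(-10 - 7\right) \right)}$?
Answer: $\frac{43455}{776} \approx 55.999$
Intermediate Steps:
$t{\left(G \right)} = \frac{1}{-28 + 2 G}$ ($t{\left(G \right)} = \frac{1}{G + \left(-28 + G\right)} = \frac{1}{-28 + 2 G}$)
$56 + t{\left(\left(-1 + 23\right) \left(-10 - 7\right) \right)} = 56 + \frac{1}{2 \left(-14 + \left(-1 + 23\right) \left(-10 - 7\right)\right)} = 56 + \frac{1}{2 \left(-14 + 22 \left(-17\right)\right)} = 56 + \frac{1}{2 \left(-14 - 374\right)} = 56 + \frac{1}{2 \left(-388\right)} = 56 + \frac{1}{2} \left(- \frac{1}{388}\right) = 56 - \frac{1}{776} = \frac{43455}{776}$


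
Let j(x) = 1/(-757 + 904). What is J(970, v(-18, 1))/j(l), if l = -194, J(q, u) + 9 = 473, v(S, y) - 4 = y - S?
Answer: 68208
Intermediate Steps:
v(S, y) = 4 + y - S (v(S, y) = 4 + (y - S) = 4 + y - S)
J(q, u) = 464 (J(q, u) = -9 + 473 = 464)
j(x) = 1/147
J(970, v(-18, 1))/j(l) = 464/(1/147) = 464*147 = 68208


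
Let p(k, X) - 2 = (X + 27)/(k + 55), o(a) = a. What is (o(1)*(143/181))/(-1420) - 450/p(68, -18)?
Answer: -948406231/4369340 ≈ -217.06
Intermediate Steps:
p(k, X) = 2 + (27 + X)/(55 + k) (p(k, X) = 2 + (X + 27)/(k + 55) = 2 + (27 + X)/(55 + k))
(o(1)*(143/181))/(-1420) - 450/p(68, -18) = (1*(143/181))/(-1420) - 450*(55 + 68)/(137 - 18 + 2*68) = (1*(143*(1/181)))*(-1/1420) - 450*123/(137 - 18 + 136) = (1*(143/181))*(-1/1420) - 450/((1/123)*255) = (143/181)*(-1/1420) - 450/85/41 = -143/257020 - 450*41/85 = -143/257020 - 3690/17 = -948406231/4369340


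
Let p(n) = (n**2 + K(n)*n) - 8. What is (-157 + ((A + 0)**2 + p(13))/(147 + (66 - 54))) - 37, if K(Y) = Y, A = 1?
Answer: -30515/159 ≈ -191.92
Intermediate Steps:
p(n) = -8 + 2*n**2 (p(n) = (n**2 + n*n) - 8 = (n**2 + n**2) - 8 = 2*n**2 - 8 = -8 + 2*n**2)
(-157 + ((A + 0)**2 + p(13))/(147 + (66 - 54))) - 37 = (-157 + ((1 + 0)**2 + (-8 + 2*13**2))/(147 + (66 - 54))) - 37 = (-157 + (1**2 + (-8 + 2*169))/(147 + 12)) - 37 = (-157 + (1 + (-8 + 338))/159) - 37 = (-157 + (1 + 330)*(1/159)) - 37 = (-157 + 331*(1/159)) - 37 = (-157 + 331/159) - 37 = -24632/159 - 37 = -30515/159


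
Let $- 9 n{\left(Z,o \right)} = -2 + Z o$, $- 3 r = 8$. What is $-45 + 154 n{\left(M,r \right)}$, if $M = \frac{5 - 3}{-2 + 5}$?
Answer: $\frac{1591}{81} \approx 19.642$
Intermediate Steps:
$r = - \frac{8}{3}$ ($r = \left(- \frac{1}{3}\right) 8 = - \frac{8}{3} \approx -2.6667$)
$M = \frac{2}{3} \approx 0.66667$
$n{\left(Z,o \right)} = \frac{2}{9} - \frac{Z o}{9}$ ($n{\left(Z,o \right)} = - \frac{-2 + Z o}{9} = \frac{2}{9} - \frac{Z o}{9}$)
$-45 + 154 n{\left(M,r \right)} = -45 + 154 \left(\frac{2}{9} - \frac{2}{27} \left(- \frac{8}{3}\right)\right) = -45 + 154 \left(\frac{2}{9} + \frac{16}{81}\right) = -45 + 154 \cdot \frac{34}{81} = -45 + \frac{5236}{81} = \frac{1591}{81}$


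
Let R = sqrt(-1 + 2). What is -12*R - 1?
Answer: -13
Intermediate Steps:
R = 1 (R = sqrt(1) = 1)
-12*R - 1 = -12*1 - 1 = -12 - 1 = -13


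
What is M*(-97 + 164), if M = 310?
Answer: 20770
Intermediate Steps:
M*(-97 + 164) = 310*(-97 + 164) = 310*67 = 20770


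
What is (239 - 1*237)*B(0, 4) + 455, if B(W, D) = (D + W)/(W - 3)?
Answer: 1357/3 ≈ 452.33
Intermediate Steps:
B(W, D) = (D + W)/(-3 + W)
(239 - 1*237)*B(0, 4) + 455 = (239 - 1*237)*((4 + 0)/(-3 + 0)) + 455 = (239 - 237)*(4/(-3)) + 455 = 2*(-⅓*4) + 455 = 2*(-4/3) + 455 = -8/3 + 455 = 1357/3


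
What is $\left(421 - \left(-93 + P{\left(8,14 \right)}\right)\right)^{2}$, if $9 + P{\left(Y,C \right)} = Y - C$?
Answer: $279841$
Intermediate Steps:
$P{\left(Y,C \right)} = -9 + Y - C$ ($P{\left(Y,C \right)} = -9 - \left(C - Y\right) = -9 + Y - C$)
$\left(421 - \left(-93 + P{\left(8,14 \right)}\right)\right)^{2} = \left(421 + \left(93 - \left(-9 + 8 - 14\right)\right)\right)^{2} = \left(421 + \left(93 - -15\right)\right)^{2} = \left(421 + \left(93 + 15\right)\right)^{2} = \left(421 + 108\right)^{2} = 529^{2} = 279841$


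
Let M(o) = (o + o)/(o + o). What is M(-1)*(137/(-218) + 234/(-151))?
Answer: -71699/32918 ≈ -2.1781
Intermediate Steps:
M(o) = 1 (M(o) = (2*o)/((2*o)) = (2*o)*(1/(2*o)) = 1)
M(-1)*(137/(-218) + 234/(-151)) = 1*(137/(-218) + 234/(-151)) = 1*(137*(-1/218) + 234*(-1/151)) = 1*(-137/218 - 234/151) = 1*(-71699/32918) = -71699/32918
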